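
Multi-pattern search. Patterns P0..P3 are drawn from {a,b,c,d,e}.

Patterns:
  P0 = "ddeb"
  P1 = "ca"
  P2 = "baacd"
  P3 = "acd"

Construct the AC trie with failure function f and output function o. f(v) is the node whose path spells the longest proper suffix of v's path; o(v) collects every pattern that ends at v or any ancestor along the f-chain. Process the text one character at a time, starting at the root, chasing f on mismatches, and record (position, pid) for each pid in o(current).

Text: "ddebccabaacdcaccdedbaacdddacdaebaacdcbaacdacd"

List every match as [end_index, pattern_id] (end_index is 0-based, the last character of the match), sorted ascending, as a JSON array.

Build automaton:
Trie nodes:
  n0 'ε': a→12 b→7 c→5 d→1
  n1 'd': d→2
  n2 'dd': e→3
  n3 'dde': b→4
  n4 'ddeb': ·  [P0 ends]
  n5 'c': a→6
  n6 'ca': ·  [P1 ends]
  n7 'b': a→8
  n8 'ba': a→9
  n9 'baa': c→10
  n10 'baac': d→11
  n11 'baacd': ·  [P2 ends]
  n12 'a': c→13
  n13 'ac': d→14
  n14 'acd': ·  [P3 ends]

BFS fail/out derivation:
  n1('d'): parent n0 fail=0; on 'd' 0 → fail=0;  out ∅∪∅=∅
  n5('c'): parent n0 fail=0; on 'c' 0 → fail=0;  out ∅∪∅=∅
  n7('b'): parent n0 fail=0; on 'b' 0 → fail=0;  out ∅∪∅=∅
  n12('a'): parent n0 fail=0; on 'a' 0 → fail=0;  out ∅∪∅=∅
  n2('dd'): parent n1 fail=0; on 'd' 0 → fail=1;  out ∅∪∅=∅
  n6('ca'): parent n5 fail=0; on 'a' 0 → fail=12;  out {1}∪∅={1}
  n8('ba'): parent n7 fail=0; on 'a' 0 → fail=12;  out ∅∪∅=∅
  n13('ac'): parent n12 fail=0; on 'c' 0 → fail=5;  out ∅∪∅=∅
  n3('dde'): parent n2 fail=1; on 'e' 1→0 → fail=0;  out ∅∪∅=∅
  n9('baa'): parent n8 fail=12; on 'a' 12→0 → fail=12;  out ∅∪∅=∅
  n14('acd'): parent n13 fail=5; on 'd' 5→0 → fail=1;  out {3}∪∅={3}
  n4('ddeb'): parent n3 fail=0; on 'b' 0 → fail=7;  out {0}∪∅={0}
  n10('baac'): parent n9 fail=12; on 'c' 12 → fail=13;  out ∅∪∅=∅
  n11('baacd'): parent n10 fail=13; on 'd' 13 → fail=14;  out {2}∪{3}={2,3}

Run:
i=0 'd': node 0→1
i=1 'd': node 1→2
i=2 'e': node 2→3
i=3 'b': node 3→4  → match P0@[0:3]
i=4 'c': node 4→5 (via fail)
i=5 'c': node 5→5 (via fail)
i=6 'a': node 5→6  → match P1@[5:6]
i=7 'b': node 6→7 (via fail)
i=8 'a': node 7→8
i=9 'a': node 8→9
i=10 'c': node 9→10
i=11 'd': node 10→11  → match P2@[7:11],P3@[9:11]
i=12 'c': node 11→5 (via fail)
i=13 'a': node 5→6  → match P1@[12:13]
i=14 'c': node 6→13 (via fail)
i=15 'c': node 13→5 (via fail)
i=16 'd': node 5→1 (via fail)
i=17 'e': node 1→0 (via fail)
i=18 'd': node 0→1
i=19 'b': node 1→7 (via fail)
i=20 'a': node 7→8
i=21 'a': node 8→9
i=22 'c': node 9→10
i=23 'd': node 10→11  → match P2@[19:23],P3@[21:23]
i=24 'd': node 11→2 (via fail)
i=25 'd': node 2→2 (via fail)
i=26 'a': node 2→12 (via fail)
i=27 'c': node 12→13
i=28 'd': node 13→14  → match P3@[26:28]
i=29 'a': node 14→12 (via fail)
i=30 'e': node 12→0 (via fail)
i=31 'b': node 0→7
i=32 'a': node 7→8
i=33 'a': node 8→9
i=34 'c': node 9→10
i=35 'd': node 10→11  → match P2@[31:35],P3@[33:35]
i=36 'c': node 11→5 (via fail)
i=37 'b': node 5→7 (via fail)
i=38 'a': node 7→8
i=39 'a': node 8→9
i=40 'c': node 9→10
i=41 'd': node 10→11  → match P2@[37:41],P3@[39:41]
i=42 'a': node 11→12 (via fail)
i=43 'c': node 12→13
i=44 'd': node 13→14  → match P3@[42:44]

All matches (sorted): [[3,0],[6,1],[11,2],[11,3],[13,1],[23,2],[23,3],[28,3],[35,2],[35,3],[41,2],[41,3],[44,3]]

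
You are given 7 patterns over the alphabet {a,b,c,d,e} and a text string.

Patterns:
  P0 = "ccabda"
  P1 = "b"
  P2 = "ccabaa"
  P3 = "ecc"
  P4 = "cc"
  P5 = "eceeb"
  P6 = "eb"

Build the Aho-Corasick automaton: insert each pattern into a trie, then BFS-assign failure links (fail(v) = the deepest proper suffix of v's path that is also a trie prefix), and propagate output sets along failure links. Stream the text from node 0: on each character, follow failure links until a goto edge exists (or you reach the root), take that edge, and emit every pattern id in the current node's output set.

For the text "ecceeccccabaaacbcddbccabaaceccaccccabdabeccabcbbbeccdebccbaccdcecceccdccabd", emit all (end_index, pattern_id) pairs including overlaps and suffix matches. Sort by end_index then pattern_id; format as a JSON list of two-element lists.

Construct AC machine:
Trie nodes:
  n0 'ε': b→7 c→1 e→10
  n1 'c': c→2
  n2 'cc': a→3  [P4 ends]
  n3 'cca': b→4
  n4 'ccab': a→8 d→5
  n5 'ccabd': a→6
  n6 'ccabda': ·  [P0 ends]
  n7 'b': ·  [P1 ends]
  n8 'ccaba': a→9
  n9 'ccabaa': ·  [P2 ends]
  n10 'e': b→16 c→11
  n11 'ec': c→12 e→13
  n12 'ecc': ·  [P3 ends]
  n13 'ece': e→14
  n14 'ecee': b→15
  n15 'eceeb': ·  [P5 ends]
  n16 'eb': ·  [P6 ends]

Failure links (BFS by depth):
  n1('c'): parent n0 fail=0; on 'c' 0 → fail=0;  out ∅∪∅=∅
  n7('b'): parent n0 fail=0; on 'b' 0 → fail=0;  out {1}∪∅={1}
  n10('e'): parent n0 fail=0; on 'e' 0 → fail=0;  out ∅∪∅=∅
  n2('cc'): parent n1 fail=0; on 'c' 0 → fail=1;  out {4}∪∅={4}
  n11('ec'): parent n10 fail=0; on 'c' 0 → fail=1;  out ∅∪∅=∅
  n16('eb'): parent n10 fail=0; on 'b' 0 → fail=7;  out {6}∪{1}={1,6}
  n3('cca'): parent n2 fail=1; on 'a' 1→0 → fail=0;  out ∅∪∅=∅
  n12('ecc'): parent n11 fail=1; on 'c' 1 → fail=2;  out {3}∪{4}={3,4}
  n13('ece'): parent n11 fail=1; on 'e' 1→0 → fail=10;  out ∅∪∅=∅
  n4('ccab'): parent n3 fail=0; on 'b' 0 → fail=7;  out ∅∪{1}={1}
  n14('ecee'): parent n13 fail=10; on 'e' 10→0 → fail=10;  out ∅∪∅=∅
  n5('ccabd'): parent n4 fail=7; on 'd' 7→0 → fail=0;  out ∅∪∅=∅
  n8('ccaba'): parent n4 fail=7; on 'a' 7→0 → fail=0;  out ∅∪∅=∅
  n15('eceeb'): parent n14 fail=10; on 'b' 10 → fail=16;  out {5}∪{1,6}={1,5,6}
  n6('ccabda'): parent n5 fail=0; on 'a' 0 → fail=0;  out {0}∪∅={0}
  n9('ccabaa'): parent n8 fail=0; on 'a' 0 → fail=0;  out {2}∪∅={2}

Run:
i=0 'e': node 0→10
i=1 'c': node 10→11
i=2 'c': node 11→12  ** P3@[0:2],P4@[1:2]
i=3 'e': node 12→10 (via fail)
i=4 'e': node 10→10 (via fail)
i=5 'c': node 10→11
i=6 'c': node 11→12  ** P3@[4:6],P4@[5:6]
i=7 'c': node 12→2 (via fail)  ** P4@[6:7]
i=8 'c': node 2→2 (via fail)  ** P4@[7:8]
i=9 'a': node 2→3
i=10 'b': node 3→4  ** P1@[10:10]
i=11 'a': node 4→8
i=12 'a': node 8→9  ** P2@[7:12]
i=13 'a': node 9→0 (via fail)
i=14 'c': node 0→1
i=15 'b': node 1→7 (via fail)  ** P1@[15:15]
i=16 'c': node 7→1 (via fail)
i=17 'd': node 1→0 (via fail)
i=18 'd': node 0→0
i=19 'b': node 0→7  ** P1@[19:19]
i=20 'c': node 7→1 (via fail)
i=21 'c': node 1→2  ** P4@[20:21]
i=22 'a': node 2→3
i=23 'b': node 3→4  ** P1@[23:23]
i=24 'a': node 4→8
i=25 'a': node 8→9  ** P2@[20:25]
i=26 'c': node 9→1 (via fail)
i=27 'e': node 1→10 (via fail)
i=28 'c': node 10→11
i=29 'c': node 11→12  ** P3@[27:29],P4@[28:29]
i=30 'a': node 12→3 (via fail)
i=31 'c': node 3→1 (via fail)
i=32 'c': node 1→2  ** P4@[31:32]
i=33 'c': node 2→2 (via fail)  ** P4@[32:33]
i=34 'c': node 2→2 (via fail)  ** P4@[33:34]
i=35 'a': node 2→3
i=36 'b': node 3→4  ** P1@[36:36]
i=37 'd': node 4→5
i=38 'a': node 5→6  ** P0@[33:38]
i=39 'b': node 6→7 (via fail)  ** P1@[39:39]
i=40 'e': node 7→10 (via fail)
i=41 'c': node 10→11
i=42 'c': node 11→12  ** P3@[40:42],P4@[41:42]
i=43 'a': node 12→3 (via fail)
i=44 'b': node 3→4  ** P1@[44:44]
i=45 'c': node 4→1 (via fail)
i=46 'b': node 1→7 (via fail)  ** P1@[46:46]
i=47 'b': node 7→7 (via fail)  ** P1@[47:47]
i=48 'b': node 7→7 (via fail)  ** P1@[48:48]
i=49 'e': node 7→10 (via fail)
i=50 'c': node 10→11
i=51 'c': node 11→12  ** P3@[49:51],P4@[50:51]
i=52 'd': node 12→0 (via fail)
i=53 'e': node 0→10
i=54 'b': node 10→16  ** P1@[54:54],P6@[53:54]
i=55 'c': node 16→1 (via fail)
i=56 'c': node 1→2  ** P4@[55:56]
i=57 'b': node 2→7 (via fail)  ** P1@[57:57]
i=58 'a': node 7→0 (via fail)
i=59 'c': node 0→1
i=60 'c': node 1→2  ** P4@[59:60]
i=61 'd': node 2→0 (via fail)
i=62 'c': node 0→1
i=63 'e': node 1→10 (via fail)
i=64 'c': node 10→11
i=65 'c': node 11→12  ** P3@[63:65],P4@[64:65]
i=66 'e': node 12→10 (via fail)
i=67 'c': node 10→11
i=68 'c': node 11→12  ** P3@[66:68],P4@[67:68]
i=69 'd': node 12→0 (via fail)
i=70 'c': node 0→1
i=71 'c': node 1→2  ** P4@[70:71]
i=72 'a': node 2→3
i=73 'b': node 3→4  ** P1@[73:73]
i=74 'd': node 4→5

All matches (sorted): [[2,3],[2,4],[6,3],[6,4],[7,4],[8,4],[10,1],[12,2],[15,1],[19,1],[21,4],[23,1],[25,2],[29,3],[29,4],[32,4],[33,4],[34,4],[36,1],[38,0],[39,1],[42,3],[42,4],[44,1],[46,1],[47,1],[48,1],[51,3],[51,4],[54,1],[54,6],[56,4],[57,1],[60,4],[65,3],[65,4],[68,3],[68,4],[71,4],[73,1]]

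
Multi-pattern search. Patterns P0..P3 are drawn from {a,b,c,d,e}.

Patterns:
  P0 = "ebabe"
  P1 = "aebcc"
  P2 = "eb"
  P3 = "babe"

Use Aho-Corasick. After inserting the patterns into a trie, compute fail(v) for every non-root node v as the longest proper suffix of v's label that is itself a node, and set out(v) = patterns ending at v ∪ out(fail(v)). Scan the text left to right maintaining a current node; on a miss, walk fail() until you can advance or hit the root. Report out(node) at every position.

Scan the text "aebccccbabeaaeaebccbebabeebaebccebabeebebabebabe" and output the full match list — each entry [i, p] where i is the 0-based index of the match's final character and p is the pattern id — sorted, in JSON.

Build automaton:
Trie nodes:
  0='ε' goto a→6 b→11 e→1
  1='e' goto b→2
  2='eb' goto a→3  [P2 ends]
  3='eba' goto b→4
  4='ebab' goto e→5
  5='ebabe' goto ·  [P0 ends]
  6='a' goto e→7
  7='ae' goto b→8
  8='aeb' goto c→9
  9='aebc' goto c→10
  10='aebcc' goto ·  [P1 ends]
  11='b' goto a→12
  12='ba' goto b→13
  13='bab' goto e→14
  14='babe' goto ·  [P3 ends]

Failure links (BFS by depth):
  fail(1) 'e': from fail(0)=0 chase 'e': 0 ⇒ 0;  out=∅∪out(0)=∅
  fail(6) 'a': from fail(0)=0 chase 'a': 0 ⇒ 0;  out=∅∪out(0)=∅
  fail(11) 'b': from fail(0)=0 chase 'b': 0 ⇒ 0;  out=∅∪out(0)=∅
  fail(2) 'eb': from fail(1)=0 chase 'b': 0 ⇒ 11;  out={2}∪out(11)={2}
  fail(7) 'ae': from fail(6)=0 chase 'e': 0 ⇒ 1;  out=∅∪out(1)=∅
  fail(12) 'ba': from fail(11)=0 chase 'a': 0 ⇒ 6;  out=∅∪out(6)=∅
  fail(3) 'eba': from fail(2)=11 chase 'a': 11 ⇒ 12;  out=∅∪out(12)=∅
  fail(8) 'aeb': from fail(7)=1 chase 'b': 1 ⇒ 2;  out=∅∪out(2)={2}
  fail(13) 'bab': from fail(12)=6 chase 'b': 6→0 ⇒ 11;  out=∅∪out(11)=∅
  fail(4) 'ebab': from fail(3)=12 chase 'b': 12 ⇒ 13;  out=∅∪out(13)=∅
  fail(9) 'aebc': from fail(8)=2 chase 'c': 2→11→0 ⇒ 0;  out=∅∪out(0)=∅
  fail(14) 'babe': from fail(13)=11 chase 'e': 11→0 ⇒ 1;  out={3}∪out(1)={3}
  fail(5) 'ebabe': from fail(4)=13 chase 'e': 13 ⇒ 14;  out={0}∪out(14)={0,3}
  fail(10) 'aebcc': from fail(9)=0 chase 'c': 0 ⇒ 0;  out={1}∪out(0)={1}

Text stream:
i=0 'a': node 0→6
i=1 'e': node 6→7
i=2 'b': node 7→8  emit P2@[1:2]
i=3 'c': node 8→9
i=4 'c': node 9→10  emit P1@[0:4]
i=5 'c': node 10→0 ·f
i=6 'c': node 0→0
i=7 'b': node 0→11
i=8 'a': node 11→12
i=9 'b': node 12→13
i=10 'e': node 13→14  emit P3@[7:10]
i=11 'a': node 14→6 ·f
i=12 'a': node 6→6 ·f
i=13 'e': node 6→7
i=14 'a': node 7→6 ·f
i=15 'e': node 6→7
i=16 'b': node 7→8  emit P2@[15:16]
i=17 'c': node 8→9
i=18 'c': node 9→10  emit P1@[14:18]
i=19 'b': node 10→11 ·f
i=20 'e': node 11→1 ·f
i=21 'b': node 1→2  emit P2@[20:21]
i=22 'a': node 2→3
i=23 'b': node 3→4
i=24 'e': node 4→5  emit P0@[20:24],P3@[21:24]
i=25 'e': node 5→1 ·f
i=26 'b': node 1→2  emit P2@[25:26]
i=27 'a': node 2→3
i=28 'e': node 3→7 ·f
i=29 'b': node 7→8  emit P2@[28:29]
i=30 'c': node 8→9
i=31 'c': node 9→10  emit P1@[27:31]
i=32 'e': node 10→1 ·f
i=33 'b': node 1→2  emit P2@[32:33]
i=34 'a': node 2→3
i=35 'b': node 3→4
i=36 'e': node 4→5  emit P0@[32:36],P3@[33:36]
i=37 'e': node 5→1 ·f
i=38 'b': node 1→2  emit P2@[37:38]
i=39 'e': node 2→1 ·f
i=40 'b': node 1→2  emit P2@[39:40]
i=41 'a': node 2→3
i=42 'b': node 3→4
i=43 'e': node 4→5  emit P0@[39:43],P3@[40:43]
i=44 'b': node 5→2 ·f  emit P2@[43:44]
i=45 'a': node 2→3
i=46 'b': node 3→4
i=47 'e': node 4→5  emit P0@[43:47],P3@[44:47]

Matches: [[2,2],[4,1],[10,3],[16,2],[18,1],[21,2],[24,0],[24,3],[26,2],[29,2],[31,1],[33,2],[36,0],[36,3],[38,2],[40,2],[43,0],[43,3],[44,2],[47,0],[47,3]]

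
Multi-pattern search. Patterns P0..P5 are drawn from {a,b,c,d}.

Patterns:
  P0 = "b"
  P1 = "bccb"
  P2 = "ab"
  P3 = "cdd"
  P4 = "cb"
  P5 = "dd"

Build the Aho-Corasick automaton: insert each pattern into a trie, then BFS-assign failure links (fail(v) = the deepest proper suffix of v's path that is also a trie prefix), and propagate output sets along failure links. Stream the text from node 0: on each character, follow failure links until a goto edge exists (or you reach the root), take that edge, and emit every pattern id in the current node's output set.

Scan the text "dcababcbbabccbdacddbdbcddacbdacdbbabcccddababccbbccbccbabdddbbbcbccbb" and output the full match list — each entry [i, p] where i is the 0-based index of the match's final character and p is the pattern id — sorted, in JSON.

Build:
Trie nodes:
  n0 'ε': a→5 b→1 c→7 d→11
  n1 'b': c→2  ←P0
  n2 'bc': c→3
  n3 'bcc': b→4
  n4 'bccb': ·  ←P1
  n5 'a': b→6
  n6 'ab': ·  ←P2
  n7 'c': b→10 d→8
  n8 'cd': d→9
  n9 'cdd': ·  ←P3
  n10 'cb': ·  ←P4
  n11 'd': d→12
  n12 'dd': ·  ←P5

BFS fail/out derivation:
  n1('b'): parent n0 fail=0; on 'b' 0 → fail=0;  out {0}∪∅={0}
  n5('a'): parent n0 fail=0; on 'a' 0 → fail=0;  out ∅∪∅=∅
  n7('c'): parent n0 fail=0; on 'c' 0 → fail=0;  out ∅∪∅=∅
  n11('d'): parent n0 fail=0; on 'd' 0 → fail=0;  out ∅∪∅=∅
  n2('bc'): parent n1 fail=0; on 'c' 0 → fail=7;  out ∅∪∅=∅
  n6('ab'): parent n5 fail=0; on 'b' 0 → fail=1;  out {2}∪{0}={0,2}
  n8('cd'): parent n7 fail=0; on 'd' 0 → fail=11;  out ∅∪∅=∅
  n10('cb'): parent n7 fail=0; on 'b' 0 → fail=1;  out {4}∪{0}={0,4}
  n12('dd'): parent n11 fail=0; on 'd' 0 → fail=11;  out {5}∪∅={5}
  n3('bcc'): parent n2 fail=7; on 'c' 7→0 → fail=7;  out ∅∪∅=∅
  n9('cdd'): parent n8 fail=11; on 'd' 11 → fail=12;  out {3}∪{5}={3,5}
  n4('bccb'): parent n3 fail=7; on 'b' 7 → fail=10;  out {1}∪{0,4}={0,1,4}

Scan:
[0] read 'd'  n0⇒n11
[1] read 'c'  n11⇒n7 (via fail)
[2] read 'a'  n7⇒n5 (via fail)
[3] read 'b'  n5⇒n6  ** P0@[3:3],P2@[2:3]
[4] read 'a'  n6⇒n5 (via fail)
[5] read 'b'  n5⇒n6  ** P0@[5:5],P2@[4:5]
[6] read 'c'  n6⇒n2 (via fail)
[7] read 'b'  n2⇒n10 (via fail)  ** P0@[7:7],P4@[6:7]
[8] read 'b'  n10⇒n1 (via fail)  ** P0@[8:8]
[9] read 'a'  n1⇒n5 (via fail)
[10] read 'b'  n5⇒n6  ** P0@[10:10],P2@[9:10]
[11] read 'c'  n6⇒n2 (via fail)
[12] read 'c'  n2⇒n3
[13] read 'b'  n3⇒n4  ** P0@[13:13],P1@[10:13],P4@[12:13]
[14] read 'd'  n4⇒n11 (via fail)
[15] read 'a'  n11⇒n5 (via fail)
[16] read 'c'  n5⇒n7 (via fail)
[17] read 'd'  n7⇒n8
[18] read 'd'  n8⇒n9  ** P3@[16:18],P5@[17:18]
[19] read 'b'  n9⇒n1 (via fail)  ** P0@[19:19]
[20] read 'd'  n1⇒n11 (via fail)
[21] read 'b'  n11⇒n1 (via fail)  ** P0@[21:21]
[22] read 'c'  n1⇒n2
[23] read 'd'  n2⇒n8 (via fail)
[24] read 'd'  n8⇒n9  ** P3@[22:24],P5@[23:24]
[25] read 'a'  n9⇒n5 (via fail)
[26] read 'c'  n5⇒n7 (via fail)
[27] read 'b'  n7⇒n10  ** P0@[27:27],P4@[26:27]
[28] read 'd'  n10⇒n11 (via fail)
[29] read 'a'  n11⇒n5 (via fail)
[30] read 'c'  n5⇒n7 (via fail)
[31] read 'd'  n7⇒n8
[32] read 'b'  n8⇒n1 (via fail)  ** P0@[32:32]
[33] read 'b'  n1⇒n1 (via fail)  ** P0@[33:33]
[34] read 'a'  n1⇒n5 (via fail)
[35] read 'b'  n5⇒n6  ** P0@[35:35],P2@[34:35]
[36] read 'c'  n6⇒n2 (via fail)
[37] read 'c'  n2⇒n3
[38] read 'c'  n3⇒n7 (via fail)
[39] read 'd'  n7⇒n8
[40] read 'd'  n8⇒n9  ** P3@[38:40],P5@[39:40]
[41] read 'a'  n9⇒n5 (via fail)
[42] read 'b'  n5⇒n6  ** P0@[42:42],P2@[41:42]
[43] read 'a'  n6⇒n5 (via fail)
[44] read 'b'  n5⇒n6  ** P0@[44:44],P2@[43:44]
[45] read 'c'  n6⇒n2 (via fail)
[46] read 'c'  n2⇒n3
[47] read 'b'  n3⇒n4  ** P0@[47:47],P1@[44:47],P4@[46:47]
[48] read 'b'  n4⇒n1 (via fail)  ** P0@[48:48]
[49] read 'c'  n1⇒n2
[50] read 'c'  n2⇒n3
[51] read 'b'  n3⇒n4  ** P0@[51:51],P1@[48:51],P4@[50:51]
[52] read 'c'  n4⇒n2 (via fail)
[53] read 'c'  n2⇒n3
[54] read 'b'  n3⇒n4  ** P0@[54:54],P1@[51:54],P4@[53:54]
[55] read 'a'  n4⇒n5 (via fail)
[56] read 'b'  n5⇒n6  ** P0@[56:56],P2@[55:56]
[57] read 'd'  n6⇒n11 (via fail)
[58] read 'd'  n11⇒n12  ** P5@[57:58]
[59] read 'd'  n12⇒n12 (via fail)  ** P5@[58:59]
[60] read 'b'  n12⇒n1 (via fail)  ** P0@[60:60]
[61] read 'b'  n1⇒n1 (via fail)  ** P0@[61:61]
[62] read 'b'  n1⇒n1 (via fail)  ** P0@[62:62]
[63] read 'c'  n1⇒n2
[64] read 'b'  n2⇒n10 (via fail)  ** P0@[64:64],P4@[63:64]
[65] read 'c'  n10⇒n2 (via fail)
[66] read 'c'  n2⇒n3
[67] read 'b'  n3⇒n4  ** P0@[67:67],P1@[64:67],P4@[66:67]
[68] read 'b'  n4⇒n1 (via fail)  ** P0@[68:68]

All matches (sorted): [[3,0],[3,2],[5,0],[5,2],[7,0],[7,4],[8,0],[10,0],[10,2],[13,0],[13,1],[13,4],[18,3],[18,5],[19,0],[21,0],[24,3],[24,5],[27,0],[27,4],[32,0],[33,0],[35,0],[35,2],[40,3],[40,5],[42,0],[42,2],[44,0],[44,2],[47,0],[47,1],[47,4],[48,0],[51,0],[51,1],[51,4],[54,0],[54,1],[54,4],[56,0],[56,2],[58,5],[59,5],[60,0],[61,0],[62,0],[64,0],[64,4],[67,0],[67,1],[67,4],[68,0]]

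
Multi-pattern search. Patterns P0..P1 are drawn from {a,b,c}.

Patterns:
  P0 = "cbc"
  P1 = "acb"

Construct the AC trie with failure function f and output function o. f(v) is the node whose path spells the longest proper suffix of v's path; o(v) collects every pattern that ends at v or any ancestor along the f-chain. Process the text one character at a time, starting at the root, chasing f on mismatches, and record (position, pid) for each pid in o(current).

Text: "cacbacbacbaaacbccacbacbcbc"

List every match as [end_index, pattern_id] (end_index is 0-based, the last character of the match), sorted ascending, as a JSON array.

Construct AC machine:
Trie nodes:
  n0 'ε': a→4 c→1
  n1 'c': b→2
  n2 'cb': c→3
  n3 'cbc': ·  ←P0
  n4 'a': c→5
  n5 'ac': b→6
  n6 'acb': ·  ←P1

Failure links (BFS by depth):
  fail(1) 'c': from fail(0)=0 chase 'c': 0 ⇒ 0;  out=∅∪out(0)=∅
  fail(4) 'a': from fail(0)=0 chase 'a': 0 ⇒ 0;  out=∅∪out(0)=∅
  fail(2) 'cb': from fail(1)=0 chase 'b': 0 ⇒ 0;  out=∅∪out(0)=∅
  fail(5) 'ac': from fail(4)=0 chase 'c': 0 ⇒ 1;  out=∅∪out(1)=∅
  fail(3) 'cbc': from fail(2)=0 chase 'c': 0 ⇒ 1;  out={0}∪out(1)={0}
  fail(6) 'acb': from fail(5)=1 chase 'b': 1 ⇒ 2;  out={1}∪out(2)={1}

Scan:
i=0 'c': node 0→1
i=1 'a': node 1→4 (fail-walked)
i=2 'c': node 4→5
i=3 'b': node 5→6  ** P1@[1:3]
i=4 'a': node 6→4 (fail-walked)
i=5 'c': node 4→5
i=6 'b': node 5→6  ** P1@[4:6]
i=7 'a': node 6→4 (fail-walked)
i=8 'c': node 4→5
i=9 'b': node 5→6  ** P1@[7:9]
i=10 'a': node 6→4 (fail-walked)
i=11 'a': node 4→4 (fail-walked)
i=12 'a': node 4→4 (fail-walked)
i=13 'c': node 4→5
i=14 'b': node 5→6  ** P1@[12:14]
i=15 'c': node 6→3 (fail-walked)  ** P0@[13:15]
i=16 'c': node 3→1 (fail-walked)
i=17 'a': node 1→4 (fail-walked)
i=18 'c': node 4→5
i=19 'b': node 5→6  ** P1@[17:19]
i=20 'a': node 6→4 (fail-walked)
i=21 'c': node 4→5
i=22 'b': node 5→6  ** P1@[20:22]
i=23 'c': node 6→3 (fail-walked)  ** P0@[21:23]
i=24 'b': node 3→2 (fail-walked)
i=25 'c': node 2→3  ** P0@[23:25]

Matches: [[3,1],[6,1],[9,1],[14,1],[15,0],[19,1],[22,1],[23,0],[25,0]]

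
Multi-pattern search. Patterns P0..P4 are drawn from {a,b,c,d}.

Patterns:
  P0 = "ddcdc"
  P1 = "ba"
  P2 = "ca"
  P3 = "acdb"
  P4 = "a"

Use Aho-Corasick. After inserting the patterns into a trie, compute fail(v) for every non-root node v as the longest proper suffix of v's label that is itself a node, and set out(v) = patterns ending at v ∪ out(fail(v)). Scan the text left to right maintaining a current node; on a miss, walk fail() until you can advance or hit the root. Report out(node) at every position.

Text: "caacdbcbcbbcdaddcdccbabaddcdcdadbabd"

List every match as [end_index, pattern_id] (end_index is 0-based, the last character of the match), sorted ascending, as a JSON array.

Construct AC machine:
Trie (insert patterns):
  0='ε' goto a→10 b→6 c→8 d→1
  1='d' goto d→2
  2='dd' goto c→3
  3='ddc' goto d→4
  4='ddcd' goto c→5
  5='ddcdc' goto ·  ←P0
  6='b' goto a→7
  7='ba' goto ·  ←P1
  8='c' goto a→9
  9='ca' goto ·  ←P2
  10='a' goto c→11  ←P4
  11='ac' goto d→12
  12='acd' goto b→13
  13='acdb' goto ·  ←P3

Failure links (BFS by depth):
  fail(1) 'd': from fail(0)=0 chase 'd': 0 ⇒ 0;  out=∅∪out(0)=∅
  fail(6) 'b': from fail(0)=0 chase 'b': 0 ⇒ 0;  out=∅∪out(0)=∅
  fail(8) 'c': from fail(0)=0 chase 'c': 0 ⇒ 0;  out=∅∪out(0)=∅
  fail(10) 'a': from fail(0)=0 chase 'a': 0 ⇒ 0;  out={4}∪out(0)={4}
  fail(2) 'dd': from fail(1)=0 chase 'd': 0 ⇒ 1;  out=∅∪out(1)=∅
  fail(7) 'ba': from fail(6)=0 chase 'a': 0 ⇒ 10;  out={1}∪out(10)={1,4}
  fail(9) 'ca': from fail(8)=0 chase 'a': 0 ⇒ 10;  out={2}∪out(10)={2,4}
  fail(11) 'ac': from fail(10)=0 chase 'c': 0 ⇒ 8;  out=∅∪out(8)=∅
  fail(3) 'ddc': from fail(2)=1 chase 'c': 1→0 ⇒ 8;  out=∅∪out(8)=∅
  fail(12) 'acd': from fail(11)=8 chase 'd': 8→0 ⇒ 1;  out=∅∪out(1)=∅
  fail(4) 'ddcd': from fail(3)=8 chase 'd': 8→0 ⇒ 1;  out=∅∪out(1)=∅
  fail(13) 'acdb': from fail(12)=1 chase 'b': 1→0 ⇒ 6;  out={3}∪out(6)={3}
  fail(5) 'ddcdc': from fail(4)=1 chase 'c': 1→0 ⇒ 8;  out={0}∪out(8)={0}

Scan:
[0] read 'c'  n0⇒n8
[1] read 'a'  n8⇒n9  emit P2@[0:1],P4@[1:1]
[2] read 'a'  n9⇒n10 (via fail)  emit P4@[2:2]
[3] read 'c'  n10⇒n11
[4] read 'd'  n11⇒n12
[5] read 'b'  n12⇒n13  emit P3@[2:5]
[6] read 'c'  n13⇒n8 (via fail)
[7] read 'b'  n8⇒n6 (via fail)
[8] read 'c'  n6⇒n8 (via fail)
[9] read 'b'  n8⇒n6 (via fail)
[10] read 'b'  n6⇒n6 (via fail)
[11] read 'c'  n6⇒n8 (via fail)
[12] read 'd'  n8⇒n1 (via fail)
[13] read 'a'  n1⇒n10 (via fail)  emit P4@[13:13]
[14] read 'd'  n10⇒n1 (via fail)
[15] read 'd'  n1⇒n2
[16] read 'c'  n2⇒n3
[17] read 'd'  n3⇒n4
[18] read 'c'  n4⇒n5  emit P0@[14:18]
[19] read 'c'  n5⇒n8 (via fail)
[20] read 'b'  n8⇒n6 (via fail)
[21] read 'a'  n6⇒n7  emit P1@[20:21],P4@[21:21]
[22] read 'b'  n7⇒n6 (via fail)
[23] read 'a'  n6⇒n7  emit P1@[22:23],P4@[23:23]
[24] read 'd'  n7⇒n1 (via fail)
[25] read 'd'  n1⇒n2
[26] read 'c'  n2⇒n3
[27] read 'd'  n3⇒n4
[28] read 'c'  n4⇒n5  emit P0@[24:28]
[29] read 'd'  n5⇒n1 (via fail)
[30] read 'a'  n1⇒n10 (via fail)  emit P4@[30:30]
[31] read 'd'  n10⇒n1 (via fail)
[32] read 'b'  n1⇒n6 (via fail)
[33] read 'a'  n6⇒n7  emit P1@[32:33],P4@[33:33]
[34] read 'b'  n7⇒n6 (via fail)
[35] read 'd'  n6⇒n1 (via fail)

Result: [[1,2],[1,4],[2,4],[5,3],[13,4],[18,0],[21,1],[21,4],[23,1],[23,4],[28,0],[30,4],[33,1],[33,4]]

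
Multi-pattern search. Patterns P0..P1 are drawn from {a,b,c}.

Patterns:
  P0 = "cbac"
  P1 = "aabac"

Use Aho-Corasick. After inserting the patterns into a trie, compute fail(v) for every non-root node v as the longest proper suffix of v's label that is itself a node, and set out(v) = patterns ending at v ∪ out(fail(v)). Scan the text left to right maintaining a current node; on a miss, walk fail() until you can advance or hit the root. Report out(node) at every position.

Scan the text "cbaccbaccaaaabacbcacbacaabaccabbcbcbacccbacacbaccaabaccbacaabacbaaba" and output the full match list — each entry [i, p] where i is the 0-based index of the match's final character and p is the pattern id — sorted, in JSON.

Build:
Trie nodes:
  n0 'ε': a→5 c→1
  n1 'c': b→2
  n2 'cb': a→3
  n3 'cba': c→4
  n4 'cbac': ·  [P0 ends]
  n5 'a': a→6
  n6 'aa': b→7
  n7 'aab': a→8
  n8 'aaba': c→9
  n9 'aabac': ·  [P1 ends]

Failure links (BFS by depth):
  n1('c'): parent n0 fail=0; on 'c' 0 → fail=0;  out ∅∪∅=∅
  n5('a'): parent n0 fail=0; on 'a' 0 → fail=0;  out ∅∪∅=∅
  n2('cb'): parent n1 fail=0; on 'b' 0 → fail=0;  out ∅∪∅=∅
  n6('aa'): parent n5 fail=0; on 'a' 0 → fail=5;  out ∅∪∅=∅
  n3('cba'): parent n2 fail=0; on 'a' 0 → fail=5;  out ∅∪∅=∅
  n7('aab'): parent n6 fail=5; on 'b' 5→0 → fail=0;  out ∅∪∅=∅
  n4('cbac'): parent n3 fail=5; on 'c' 5→0 → fail=1;  out {0}∪∅={0}
  n8('aaba'): parent n7 fail=0; on 'a' 0 → fail=5;  out ∅∪∅=∅
  n9('aabac'): parent n8 fail=5; on 'c' 5→0 → fail=1;  out {1}∪∅={1}

Scan:
pos 0 'c': at 1
pos 1 'b': at 2
pos 2 'a': at 3
pos 3 'c': at 4  emit P0@[0:3]
pos 4 'c': at 1 (via fail)
pos 5 'b': at 2
pos 6 'a': at 3
pos 7 'c': at 4  emit P0@[4:7]
pos 8 'c': at 1 (via fail)
pos 9 'a': at 5 (via fail)
pos 10 'a': at 6
pos 11 'a': at 6 (via fail)
pos 12 'a': at 6 (via fail)
pos 13 'b': at 7
pos 14 'a': at 8
pos 15 'c': at 9  emit P1@[11:15]
pos 16 'b': at 2 (via fail)
pos 17 'c': at 1 (via fail)
pos 18 'a': at 5 (via fail)
pos 19 'c': at 1 (via fail)
pos 20 'b': at 2
pos 21 'a': at 3
pos 22 'c': at 4  emit P0@[19:22]
pos 23 'a': at 5 (via fail)
pos 24 'a': at 6
pos 25 'b': at 7
pos 26 'a': at 8
pos 27 'c': at 9  emit P1@[23:27]
pos 28 'c': at 1 (via fail)
pos 29 'a': at 5 (via fail)
pos 30 'b': at 0 (via fail)
pos 31 'b': at 0
pos 32 'c': at 1
pos 33 'b': at 2
pos 34 'c': at 1 (via fail)
pos 35 'b': at 2
pos 36 'a': at 3
pos 37 'c': at 4  emit P0@[34:37]
pos 38 'c': at 1 (via fail)
pos 39 'c': at 1 (via fail)
pos 40 'b': at 2
pos 41 'a': at 3
pos 42 'c': at 4  emit P0@[39:42]
pos 43 'a': at 5 (via fail)
pos 44 'c': at 1 (via fail)
pos 45 'b': at 2
pos 46 'a': at 3
pos 47 'c': at 4  emit P0@[44:47]
pos 48 'c': at 1 (via fail)
pos 49 'a': at 5 (via fail)
pos 50 'a': at 6
pos 51 'b': at 7
pos 52 'a': at 8
pos 53 'c': at 9  emit P1@[49:53]
pos 54 'c': at 1 (via fail)
pos 55 'b': at 2
pos 56 'a': at 3
pos 57 'c': at 4  emit P0@[54:57]
pos 58 'a': at 5 (via fail)
pos 59 'a': at 6
pos 60 'b': at 7
pos 61 'a': at 8
pos 62 'c': at 9  emit P1@[58:62]
pos 63 'b': at 2 (via fail)
pos 64 'a': at 3
pos 65 'a': at 6 (via fail)
pos 66 'b': at 7
pos 67 'a': at 8

All matches (sorted): [[3,0],[7,0],[15,1],[22,0],[27,1],[37,0],[42,0],[47,0],[53,1],[57,0],[62,1]]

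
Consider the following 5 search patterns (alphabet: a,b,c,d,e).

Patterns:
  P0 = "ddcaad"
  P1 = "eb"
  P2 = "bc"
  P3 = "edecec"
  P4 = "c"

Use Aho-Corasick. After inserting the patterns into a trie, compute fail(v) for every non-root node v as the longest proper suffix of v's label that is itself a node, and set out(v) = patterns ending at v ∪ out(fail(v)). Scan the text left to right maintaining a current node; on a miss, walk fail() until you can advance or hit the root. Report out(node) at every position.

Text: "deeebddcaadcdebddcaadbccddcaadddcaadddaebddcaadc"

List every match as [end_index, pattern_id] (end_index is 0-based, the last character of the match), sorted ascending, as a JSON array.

Construct AC machine:
Trie (insert patterns):
  0='ε' goto b→9 c→16 d→1 e→7
  1='d' goto d→2
  2='dd' goto c→3
  3='ddc' goto a→4
  4='ddca' goto a→5
  5='ddcaa' goto d→6
  6='ddcaad' goto ·  [P0 ends]
  7='e' goto b→8 d→11
  8='eb' goto ·  [P1 ends]
  9='b' goto c→10
  10='bc' goto ·  [P2 ends]
  11='ed' goto e→12
  12='ede' goto c→13
  13='edec' goto e→14
  14='edece' goto c→15
  15='edecec' goto ·  [P3 ends]
  16='c' goto ·  [P4 ends]

Failure links (BFS by depth):
  fail(1) 'd': from fail(0)=0 chase 'd': 0 ⇒ 0;  out=∅∪out(0)=∅
  fail(7) 'e': from fail(0)=0 chase 'e': 0 ⇒ 0;  out=∅∪out(0)=∅
  fail(9) 'b': from fail(0)=0 chase 'b': 0 ⇒ 0;  out=∅∪out(0)=∅
  fail(16) 'c': from fail(0)=0 chase 'c': 0 ⇒ 0;  out={4}∪out(0)={4}
  fail(2) 'dd': from fail(1)=0 chase 'd': 0 ⇒ 1;  out=∅∪out(1)=∅
  fail(8) 'eb': from fail(7)=0 chase 'b': 0 ⇒ 9;  out={1}∪out(9)={1}
  fail(10) 'bc': from fail(9)=0 chase 'c': 0 ⇒ 16;  out={2}∪out(16)={2,4}
  fail(11) 'ed': from fail(7)=0 chase 'd': 0 ⇒ 1;  out=∅∪out(1)=∅
  fail(3) 'ddc': from fail(2)=1 chase 'c': 1→0 ⇒ 16;  out=∅∪out(16)={4}
  fail(12) 'ede': from fail(11)=1 chase 'e': 1→0 ⇒ 7;  out=∅∪out(7)=∅
  fail(4) 'ddca': from fail(3)=16 chase 'a': 16→0 ⇒ 0;  out=∅∪out(0)=∅
  fail(13) 'edec': from fail(12)=7 chase 'c': 7→0 ⇒ 16;  out=∅∪out(16)={4}
  fail(5) 'ddcaa': from fail(4)=0 chase 'a': 0 ⇒ 0;  out=∅∪out(0)=∅
  fail(14) 'edece': from fail(13)=16 chase 'e': 16→0 ⇒ 7;  out=∅∪out(7)=∅
  fail(6) 'ddcaad': from fail(5)=0 chase 'd': 0 ⇒ 1;  out={0}∪out(1)={0}
  fail(15) 'edecec': from fail(14)=7 chase 'c': 7→0 ⇒ 16;  out={3}∪out(16)={3,4}

Scan:
pos 0 'd': at 1
pos 1 'e': at 7 ·f
pos 2 'e': at 7 ·f
pos 3 'e': at 7 ·f
pos 4 'b': at 8  → match P1@[3:4]
pos 5 'd': at 1 ·f
pos 6 'd': at 2
pos 7 'c': at 3  → match P4@[7:7]
pos 8 'a': at 4
pos 9 'a': at 5
pos 10 'd': at 6  → match P0@[5:10]
pos 11 'c': at 16 ·f  → match P4@[11:11]
pos 12 'd': at 1 ·f
pos 13 'e': at 7 ·f
pos 14 'b': at 8  → match P1@[13:14]
pos 15 'd': at 1 ·f
pos 16 'd': at 2
pos 17 'c': at 3  → match P4@[17:17]
pos 18 'a': at 4
pos 19 'a': at 5
pos 20 'd': at 6  → match P0@[15:20]
pos 21 'b': at 9 ·f
pos 22 'c': at 10  → match P2@[21:22],P4@[22:22]
pos 23 'c': at 16 ·f  → match P4@[23:23]
pos 24 'd': at 1 ·f
pos 25 'd': at 2
pos 26 'c': at 3  → match P4@[26:26]
pos 27 'a': at 4
pos 28 'a': at 5
pos 29 'd': at 6  → match P0@[24:29]
pos 30 'd': at 2 ·f
pos 31 'd': at 2 ·f
pos 32 'c': at 3  → match P4@[32:32]
pos 33 'a': at 4
pos 34 'a': at 5
pos 35 'd': at 6  → match P0@[30:35]
pos 36 'd': at 2 ·f
pos 37 'd': at 2 ·f
pos 38 'a': at 0 ·f
pos 39 'e': at 7
pos 40 'b': at 8  → match P1@[39:40]
pos 41 'd': at 1 ·f
pos 42 'd': at 2
pos 43 'c': at 3  → match P4@[43:43]
pos 44 'a': at 4
pos 45 'a': at 5
pos 46 'd': at 6  → match P0@[41:46]
pos 47 'c': at 16 ·f  → match P4@[47:47]

Result: [[4,1],[7,4],[10,0],[11,4],[14,1],[17,4],[20,0],[22,2],[22,4],[23,4],[26,4],[29,0],[32,4],[35,0],[40,1],[43,4],[46,0],[47,4]]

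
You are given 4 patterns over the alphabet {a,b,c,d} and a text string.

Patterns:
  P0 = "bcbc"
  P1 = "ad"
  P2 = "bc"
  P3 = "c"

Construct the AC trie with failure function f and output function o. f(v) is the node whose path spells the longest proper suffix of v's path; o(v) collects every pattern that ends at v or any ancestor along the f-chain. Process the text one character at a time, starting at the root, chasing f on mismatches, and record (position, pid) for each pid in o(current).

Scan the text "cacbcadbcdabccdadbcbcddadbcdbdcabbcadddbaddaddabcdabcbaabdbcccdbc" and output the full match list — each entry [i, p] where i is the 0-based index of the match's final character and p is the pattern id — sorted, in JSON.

Build automaton:
Trie (insert patterns):
  0='ε' goto a→5 b→1 c→7
  1='b' goto c→2
  2='bc' goto b→3  ←P2
  3='bcb' goto c→4
  4='bcbc' goto ·  ←P0
  5='a' goto d→6
  6='ad' goto ·  ←P1
  7='c' goto ·  ←P3

BFS fail/out derivation:
  n1('b'): parent n0 fail=0; on 'b' 0 → fail=0;  out ∅∪∅=∅
  n5('a'): parent n0 fail=0; on 'a' 0 → fail=0;  out ∅∪∅=∅
  n7('c'): parent n0 fail=0; on 'c' 0 → fail=0;  out {3}∪∅={3}
  n2('bc'): parent n1 fail=0; on 'c' 0 → fail=7;  out {2}∪{3}={2,3}
  n6('ad'): parent n5 fail=0; on 'd' 0 → fail=0;  out {1}∪∅={1}
  n3('bcb'): parent n2 fail=7; on 'b' 7→0 → fail=1;  out ∅∪∅=∅
  n4('bcbc'): parent n3 fail=1; on 'c' 1 → fail=2;  out {0}∪{2,3}={0,2,3}

Text stream:
[0] read 'c'  n0⇒n7  emit P3@[0:0]
[1] read 'a'  n7⇒n5 ·f
[2] read 'c'  n5⇒n7 ·f  emit P3@[2:2]
[3] read 'b'  n7⇒n1 ·f
[4] read 'c'  n1⇒n2  emit P2@[3:4],P3@[4:4]
[5] read 'a'  n2⇒n5 ·f
[6] read 'd'  n5⇒n6  emit P1@[5:6]
[7] read 'b'  n6⇒n1 ·f
[8] read 'c'  n1⇒n2  emit P2@[7:8],P3@[8:8]
[9] read 'd'  n2⇒n0 ·f
[10] read 'a'  n0⇒n5
[11] read 'b'  n5⇒n1 ·f
[12] read 'c'  n1⇒n2  emit P2@[11:12],P3@[12:12]
[13] read 'c'  n2⇒n7 ·f  emit P3@[13:13]
[14] read 'd'  n7⇒n0 ·f
[15] read 'a'  n0⇒n5
[16] read 'd'  n5⇒n6  emit P1@[15:16]
[17] read 'b'  n6⇒n1 ·f
[18] read 'c'  n1⇒n2  emit P2@[17:18],P3@[18:18]
[19] read 'b'  n2⇒n3
[20] read 'c'  n3⇒n4  emit P0@[17:20],P2@[19:20],P3@[20:20]
[21] read 'd'  n4⇒n0 ·f
[22] read 'd'  n0⇒n0
[23] read 'a'  n0⇒n5
[24] read 'd'  n5⇒n6  emit P1@[23:24]
[25] read 'b'  n6⇒n1 ·f
[26] read 'c'  n1⇒n2  emit P2@[25:26],P3@[26:26]
[27] read 'd'  n2⇒n0 ·f
[28] read 'b'  n0⇒n1
[29] read 'd'  n1⇒n0 ·f
[30] read 'c'  n0⇒n7  emit P3@[30:30]
[31] read 'a'  n7⇒n5 ·f
[32] read 'b'  n5⇒n1 ·f
[33] read 'b'  n1⇒n1 ·f
[34] read 'c'  n1⇒n2  emit P2@[33:34],P3@[34:34]
[35] read 'a'  n2⇒n5 ·f
[36] read 'd'  n5⇒n6  emit P1@[35:36]
[37] read 'd'  n6⇒n0 ·f
[38] read 'd'  n0⇒n0
[39] read 'b'  n0⇒n1
[40] read 'a'  n1⇒n5 ·f
[41] read 'd'  n5⇒n6  emit P1@[40:41]
[42] read 'd'  n6⇒n0 ·f
[43] read 'a'  n0⇒n5
[44] read 'd'  n5⇒n6  emit P1@[43:44]
[45] read 'd'  n6⇒n0 ·f
[46] read 'a'  n0⇒n5
[47] read 'b'  n5⇒n1 ·f
[48] read 'c'  n1⇒n2  emit P2@[47:48],P3@[48:48]
[49] read 'd'  n2⇒n0 ·f
[50] read 'a'  n0⇒n5
[51] read 'b'  n5⇒n1 ·f
[52] read 'c'  n1⇒n2  emit P2@[51:52],P3@[52:52]
[53] read 'b'  n2⇒n3
[54] read 'a'  n3⇒n5 ·f
[55] read 'a'  n5⇒n5 ·f
[56] read 'b'  n5⇒n1 ·f
[57] read 'd'  n1⇒n0 ·f
[58] read 'b'  n0⇒n1
[59] read 'c'  n1⇒n2  emit P2@[58:59],P3@[59:59]
[60] read 'c'  n2⇒n7 ·f  emit P3@[60:60]
[61] read 'c'  n7⇒n7 ·f  emit P3@[61:61]
[62] read 'd'  n7⇒n0 ·f
[63] read 'b'  n0⇒n1
[64] read 'c'  n1⇒n2  emit P2@[63:64],P3@[64:64]

Matches: [[0,3],[2,3],[4,2],[4,3],[6,1],[8,2],[8,3],[12,2],[12,3],[13,3],[16,1],[18,2],[18,3],[20,0],[20,2],[20,3],[24,1],[26,2],[26,3],[30,3],[34,2],[34,3],[36,1],[41,1],[44,1],[48,2],[48,3],[52,2],[52,3],[59,2],[59,3],[60,3],[61,3],[64,2],[64,3]]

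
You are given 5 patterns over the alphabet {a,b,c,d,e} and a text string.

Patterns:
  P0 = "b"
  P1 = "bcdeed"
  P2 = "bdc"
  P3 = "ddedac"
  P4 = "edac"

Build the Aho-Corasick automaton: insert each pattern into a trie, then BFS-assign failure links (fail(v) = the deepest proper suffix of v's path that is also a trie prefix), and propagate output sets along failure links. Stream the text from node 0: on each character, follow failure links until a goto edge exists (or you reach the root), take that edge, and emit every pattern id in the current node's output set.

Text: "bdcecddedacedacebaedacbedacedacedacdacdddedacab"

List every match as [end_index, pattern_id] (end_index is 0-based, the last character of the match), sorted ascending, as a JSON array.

Build:
Trie (insert patterns):
  0='ε' goto b→1 d→9 e→15
  1='b' goto c→2 d→7  [P0 ends]
  2='bc' goto d→3
  3='bcd' goto e→4
  4='bcde' goto e→5
  5='bcdee' goto d→6
  6='bcdeed' goto ·  [P1 ends]
  7='bd' goto c→8
  8='bdc' goto ·  [P2 ends]
  9='d' goto d→10
  10='dd' goto e→11
  11='dde' goto d→12
  12='dded' goto a→13
  13='ddeda' goto c→14
  14='ddedac' goto ·  [P3 ends]
  15='e' goto d→16
  16='ed' goto a→17
  17='eda' goto c→18
  18='edac' goto ·  [P4 ends]

BFS fail/out derivation:
  fail(1) 'b': from fail(0)=0 chase 'b': 0 ⇒ 0;  out={0}∪out(0)={0}
  fail(9) 'd': from fail(0)=0 chase 'd': 0 ⇒ 0;  out=∅∪out(0)=∅
  fail(15) 'e': from fail(0)=0 chase 'e': 0 ⇒ 0;  out=∅∪out(0)=∅
  fail(2) 'bc': from fail(1)=0 chase 'c': 0 ⇒ 0;  out=∅∪out(0)=∅
  fail(7) 'bd': from fail(1)=0 chase 'd': 0 ⇒ 9;  out=∅∪out(9)=∅
  fail(10) 'dd': from fail(9)=0 chase 'd': 0 ⇒ 9;  out=∅∪out(9)=∅
  fail(16) 'ed': from fail(15)=0 chase 'd': 0 ⇒ 9;  out=∅∪out(9)=∅
  fail(3) 'bcd': from fail(2)=0 chase 'd': 0 ⇒ 9;  out=∅∪out(9)=∅
  fail(8) 'bdc': from fail(7)=9 chase 'c': 9→0 ⇒ 0;  out={2}∪out(0)={2}
  fail(11) 'dde': from fail(10)=9 chase 'e': 9→0 ⇒ 15;  out=∅∪out(15)=∅
  fail(17) 'eda': from fail(16)=9 chase 'a': 9→0 ⇒ 0;  out=∅∪out(0)=∅
  fail(4) 'bcde': from fail(3)=9 chase 'e': 9→0 ⇒ 15;  out=∅∪out(15)=∅
  fail(12) 'dded': from fail(11)=15 chase 'd': 15 ⇒ 16;  out=∅∪out(16)=∅
  fail(18) 'edac': from fail(17)=0 chase 'c': 0 ⇒ 0;  out={4}∪out(0)={4}
  fail(5) 'bcdee': from fail(4)=15 chase 'e': 15→0 ⇒ 15;  out=∅∪out(15)=∅
  fail(13) 'ddeda': from fail(12)=16 chase 'a': 16 ⇒ 17;  out=∅∪out(17)=∅
  fail(6) 'bcdeed': from fail(5)=15 chase 'd': 15 ⇒ 16;  out={1}∪out(16)={1}
  fail(14) 'ddedac': from fail(13)=17 chase 'c': 17 ⇒ 18;  out={3}∪out(18)={3,4}

Run:
i=0 'b': node 0→1  ** P0@[0:0]
i=1 'd': node 1→7
i=2 'c': node 7→8  ** P2@[0:2]
i=3 'e': node 8→15 (fail-walked)
i=4 'c': node 15→0 (fail-walked)
i=5 'd': node 0→9
i=6 'd': node 9→10
i=7 'e': node 10→11
i=8 'd': node 11→12
i=9 'a': node 12→13
i=10 'c': node 13→14  ** P3@[5:10],P4@[7:10]
i=11 'e': node 14→15 (fail-walked)
i=12 'd': node 15→16
i=13 'a': node 16→17
i=14 'c': node 17→18  ** P4@[11:14]
i=15 'e': node 18→15 (fail-walked)
i=16 'b': node 15→1 (fail-walked)  ** P0@[16:16]
i=17 'a': node 1→0 (fail-walked)
i=18 'e': node 0→15
i=19 'd': node 15→16
i=20 'a': node 16→17
i=21 'c': node 17→18  ** P4@[18:21]
i=22 'b': node 18→1 (fail-walked)  ** P0@[22:22]
i=23 'e': node 1→15 (fail-walked)
i=24 'd': node 15→16
i=25 'a': node 16→17
i=26 'c': node 17→18  ** P4@[23:26]
i=27 'e': node 18→15 (fail-walked)
i=28 'd': node 15→16
i=29 'a': node 16→17
i=30 'c': node 17→18  ** P4@[27:30]
i=31 'e': node 18→15 (fail-walked)
i=32 'd': node 15→16
i=33 'a': node 16→17
i=34 'c': node 17→18  ** P4@[31:34]
i=35 'd': node 18→9 (fail-walked)
i=36 'a': node 9→0 (fail-walked)
i=37 'c': node 0→0
i=38 'd': node 0→9
i=39 'd': node 9→10
i=40 'd': node 10→10 (fail-walked)
i=41 'e': node 10→11
i=42 'd': node 11→12
i=43 'a': node 12→13
i=44 'c': node 13→14  ** P3@[39:44],P4@[41:44]
i=45 'a': node 14→0 (fail-walked)
i=46 'b': node 0→1  ** P0@[46:46]

Matches: [[0,0],[2,2],[10,3],[10,4],[14,4],[16,0],[21,4],[22,0],[26,4],[30,4],[34,4],[44,3],[44,4],[46,0]]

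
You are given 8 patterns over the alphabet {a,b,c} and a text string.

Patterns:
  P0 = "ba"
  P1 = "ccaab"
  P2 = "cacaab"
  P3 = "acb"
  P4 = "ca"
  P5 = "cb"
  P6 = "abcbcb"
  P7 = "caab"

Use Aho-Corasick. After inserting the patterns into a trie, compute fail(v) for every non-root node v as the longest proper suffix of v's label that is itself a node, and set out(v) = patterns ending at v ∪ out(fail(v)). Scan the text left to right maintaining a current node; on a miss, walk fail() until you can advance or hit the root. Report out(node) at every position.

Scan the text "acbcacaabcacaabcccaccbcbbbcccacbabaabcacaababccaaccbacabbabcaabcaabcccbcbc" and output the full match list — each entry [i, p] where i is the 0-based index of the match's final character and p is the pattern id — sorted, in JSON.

Build automaton:
Trie nodes:
  n0 'ε': a→13 b→1 c→3
  n1 'b': a→2
  n2 'ba': ·  [P0 ends]
  n3 'c': a→8 b→16 c→4
  n4 'cc': a→5
  n5 'cca': a→6
  n6 'ccaa': b→7
  n7 'ccaab': ·  [P1 ends]
  n8 'ca': a→22 c→9  [P4 ends]
  n9 'cac': a→10
  n10 'caca': a→11
  n11 'cacaa': b→12
  n12 'cacaab': ·  [P2 ends]
  n13 'a': b→17 c→14
  n14 'ac': b→15
  n15 'acb': ·  [P3 ends]
  n16 'cb': ·  [P5 ends]
  n17 'ab': c→18
  n18 'abc': b→19
  n19 'abcb': c→20
  n20 'abcbc': b→21
  n21 'abcbcb': ·  [P6 ends]
  n22 'caa': b→23
  n23 'caab': ·  [P7 ends]

BFS fail/out derivation:
  fail(1) 'b': from fail(0)=0 chase 'b': 0 ⇒ 0;  out=∅∪out(0)=∅
  fail(3) 'c': from fail(0)=0 chase 'c': 0 ⇒ 0;  out=∅∪out(0)=∅
  fail(13) 'a': from fail(0)=0 chase 'a': 0 ⇒ 0;  out=∅∪out(0)=∅
  fail(2) 'ba': from fail(1)=0 chase 'a': 0 ⇒ 13;  out={0}∪out(13)={0}
  fail(4) 'cc': from fail(3)=0 chase 'c': 0 ⇒ 3;  out=∅∪out(3)=∅
  fail(8) 'ca': from fail(3)=0 chase 'a': 0 ⇒ 13;  out={4}∪out(13)={4}
  fail(14) 'ac': from fail(13)=0 chase 'c': 0 ⇒ 3;  out=∅∪out(3)=∅
  fail(16) 'cb': from fail(3)=0 chase 'b': 0 ⇒ 1;  out={5}∪out(1)={5}
  fail(17) 'ab': from fail(13)=0 chase 'b': 0 ⇒ 1;  out=∅∪out(1)=∅
  fail(5) 'cca': from fail(4)=3 chase 'a': 3 ⇒ 8;  out=∅∪out(8)={4}
  fail(9) 'cac': from fail(8)=13 chase 'c': 13 ⇒ 14;  out=∅∪out(14)=∅
  fail(15) 'acb': from fail(14)=3 chase 'b': 3 ⇒ 16;  out={3}∪out(16)={3,5}
  fail(18) 'abc': from fail(17)=1 chase 'c': 1→0 ⇒ 3;  out=∅∪out(3)=∅
  fail(22) 'caa': from fail(8)=13 chase 'a': 13→0 ⇒ 13;  out=∅∪out(13)=∅
  fail(6) 'ccaa': from fail(5)=8 chase 'a': 8 ⇒ 22;  out=∅∪out(22)=∅
  fail(10) 'caca': from fail(9)=14 chase 'a': 14→3 ⇒ 8;  out=∅∪out(8)={4}
  fail(19) 'abcb': from fail(18)=3 chase 'b': 3 ⇒ 16;  out=∅∪out(16)={5}
  fail(23) 'caab': from fail(22)=13 chase 'b': 13 ⇒ 17;  out={7}∪out(17)={7}
  fail(7) 'ccaab': from fail(6)=22 chase 'b': 22 ⇒ 23;  out={1}∪out(23)={1,7}
  fail(11) 'cacaa': from fail(10)=8 chase 'a': 8 ⇒ 22;  out=∅∪out(22)=∅
  fail(20) 'abcbc': from fail(19)=16 chase 'c': 16→1→0 ⇒ 3;  out=∅∪out(3)=∅
  fail(12) 'cacaab': from fail(11)=22 chase 'b': 22 ⇒ 23;  out={2}∪out(23)={2,7}
  fail(21) 'abcbcb': from fail(20)=3 chase 'b': 3 ⇒ 16;  out={6}∪out(16)={5,6}

Scan:
[0] read 'a'  n0⇒n13
[1] read 'c'  n13⇒n14
[2] read 'b'  n14⇒n15  → match P3@[0:2],P5@[1:2]
[3] read 'c'  n15⇒n3 ·f
[4] read 'a'  n3⇒n8  → match P4@[3:4]
[5] read 'c'  n8⇒n9
[6] read 'a'  n9⇒n10  → match P4@[5:6]
[7] read 'a'  n10⇒n11
[8] read 'b'  n11⇒n12  → match P2@[3:8],P7@[5:8]
[9] read 'c'  n12⇒n18 ·f
[10] read 'a'  n18⇒n8 ·f  → match P4@[9:10]
[11] read 'c'  n8⇒n9
[12] read 'a'  n9⇒n10  → match P4@[11:12]
[13] read 'a'  n10⇒n11
[14] read 'b'  n11⇒n12  → match P2@[9:14],P7@[11:14]
[15] read 'c'  n12⇒n18 ·f
[16] read 'c'  n18⇒n4 ·f
[17] read 'c'  n4⇒n4 ·f
[18] read 'a'  n4⇒n5  → match P4@[17:18]
[19] read 'c'  n5⇒n9 ·f
[20] read 'c'  n9⇒n4 ·f
[21] read 'b'  n4⇒n16 ·f  → match P5@[20:21]
[22] read 'c'  n16⇒n3 ·f
[23] read 'b'  n3⇒n16  → match P5@[22:23]
[24] read 'b'  n16⇒n1 ·f
[25] read 'b'  n1⇒n1 ·f
[26] read 'c'  n1⇒n3 ·f
[27] read 'c'  n3⇒n4
[28] read 'c'  n4⇒n4 ·f
[29] read 'a'  n4⇒n5  → match P4@[28:29]
[30] read 'c'  n5⇒n9 ·f
[31] read 'b'  n9⇒n15 ·f  → match P3@[29:31],P5@[30:31]
[32] read 'a'  n15⇒n2 ·f  → match P0@[31:32]
[33] read 'b'  n2⇒n17 ·f
[34] read 'a'  n17⇒n2 ·f  → match P0@[33:34]
[35] read 'a'  n2⇒n13 ·f
[36] read 'b'  n13⇒n17
[37] read 'c'  n17⇒n18
[38] read 'a'  n18⇒n8 ·f  → match P4@[37:38]
[39] read 'c'  n8⇒n9
[40] read 'a'  n9⇒n10  → match P4@[39:40]
[41] read 'a'  n10⇒n11
[42] read 'b'  n11⇒n12  → match P2@[37:42],P7@[39:42]
[43] read 'a'  n12⇒n2 ·f  → match P0@[42:43]
[44] read 'b'  n2⇒n17 ·f
[45] read 'c'  n17⇒n18
[46] read 'c'  n18⇒n4 ·f
[47] read 'a'  n4⇒n5  → match P4@[46:47]
[48] read 'a'  n5⇒n6
[49] read 'c'  n6⇒n14 ·f
[50] read 'c'  n14⇒n4 ·f
[51] read 'b'  n4⇒n16 ·f  → match P5@[50:51]
[52] read 'a'  n16⇒n2 ·f  → match P0@[51:52]
[53] read 'c'  n2⇒n14 ·f
[54] read 'a'  n14⇒n8 ·f  → match P4@[53:54]
[55] read 'b'  n8⇒n17 ·f
[56] read 'b'  n17⇒n1 ·f
[57] read 'a'  n1⇒n2  → match P0@[56:57]
[58] read 'b'  n2⇒n17 ·f
[59] read 'c'  n17⇒n18
[60] read 'a'  n18⇒n8 ·f  → match P4@[59:60]
[61] read 'a'  n8⇒n22
[62] read 'b'  n22⇒n23  → match P7@[59:62]
[63] read 'c'  n23⇒n18 ·f
[64] read 'a'  n18⇒n8 ·f  → match P4@[63:64]
[65] read 'a'  n8⇒n22
[66] read 'b'  n22⇒n23  → match P7@[63:66]
[67] read 'c'  n23⇒n18 ·f
[68] read 'c'  n18⇒n4 ·f
[69] read 'c'  n4⇒n4 ·f
[70] read 'b'  n4⇒n16 ·f  → match P5@[69:70]
[71] read 'c'  n16⇒n3 ·f
[72] read 'b'  n3⇒n16  → match P5@[71:72]
[73] read 'c'  n16⇒n3 ·f

All matches (sorted): [[2,3],[2,5],[4,4],[6,4],[8,2],[8,7],[10,4],[12,4],[14,2],[14,7],[18,4],[21,5],[23,5],[29,4],[31,3],[31,5],[32,0],[34,0],[38,4],[40,4],[42,2],[42,7],[43,0],[47,4],[51,5],[52,0],[54,4],[57,0],[60,4],[62,7],[64,4],[66,7],[70,5],[72,5]]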